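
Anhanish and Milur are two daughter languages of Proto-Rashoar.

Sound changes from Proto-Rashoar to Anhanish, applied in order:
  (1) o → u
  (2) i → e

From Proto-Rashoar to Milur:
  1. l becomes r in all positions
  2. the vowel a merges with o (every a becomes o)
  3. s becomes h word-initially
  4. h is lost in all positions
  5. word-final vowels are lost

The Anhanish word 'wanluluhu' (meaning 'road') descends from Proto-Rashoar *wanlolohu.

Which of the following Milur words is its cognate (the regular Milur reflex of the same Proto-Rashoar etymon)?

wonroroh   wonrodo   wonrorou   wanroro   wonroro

wonroro

Milur: *wanlolohu
  wanlolohu → wanrorohu   [unconditioned shift]
  wanrorohu → wonrorohu   [vowel merger]
  wonrorohu (rule 3 does not apply)
  wonrorohu → wonrorou   [h-loss]
  wonrorou → wonroro   [apocope]
  giving Milur wonroro.
Among the options, 'wonroro' alone shows every Milur change applied in order.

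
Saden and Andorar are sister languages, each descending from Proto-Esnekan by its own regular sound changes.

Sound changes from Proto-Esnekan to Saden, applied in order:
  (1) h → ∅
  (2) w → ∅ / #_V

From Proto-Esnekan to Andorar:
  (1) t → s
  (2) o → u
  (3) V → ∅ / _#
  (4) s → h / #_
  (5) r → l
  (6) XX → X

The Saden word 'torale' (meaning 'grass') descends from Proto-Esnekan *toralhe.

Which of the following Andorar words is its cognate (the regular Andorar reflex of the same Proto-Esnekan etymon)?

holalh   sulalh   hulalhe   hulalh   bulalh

Andorar: start from *toralhe.
  rule 1 (unconditioned shift): toralhe → soralhe
  rule 2 (vowel merger): soralhe → suralhe
  rule 3 (apocope): suralhe → suralh
  rule 4 (debuccalisation): suralh → huralh
  rule 5 (unconditioned shift): huralh → hulalh
  rule 6: no change — hulalh
  ⇒ Andorar hulalh
Among the options, 'hulalh' alone shows every Andorar change applied in order.

hulalh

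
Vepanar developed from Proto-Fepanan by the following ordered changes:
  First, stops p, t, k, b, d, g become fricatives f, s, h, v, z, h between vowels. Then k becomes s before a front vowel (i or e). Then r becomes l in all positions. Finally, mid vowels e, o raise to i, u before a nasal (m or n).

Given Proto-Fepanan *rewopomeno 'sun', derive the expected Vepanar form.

Vepanar: *rewopomeno
  rewopomeno → rewofomeno   [intervocalic lenition]
  rewofomeno (rule 2 does not apply)
  rewofomeno → lewofomeno   [unconditioned shift]
  lewofomeno → lewofumino   [pre-nasal raising]
  giving Vepanar lewofumino.

lewofumino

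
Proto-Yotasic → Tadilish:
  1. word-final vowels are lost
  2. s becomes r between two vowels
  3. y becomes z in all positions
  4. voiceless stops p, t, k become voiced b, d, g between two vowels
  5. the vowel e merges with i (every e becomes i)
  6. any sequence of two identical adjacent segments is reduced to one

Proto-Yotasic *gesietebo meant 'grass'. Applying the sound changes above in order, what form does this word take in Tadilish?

Tadilish: *gesietebo > gesieteb > gerieteb > geriedeb > giriidib > giridib  (by apocope, rhotacism, intervocalic voicing, vowel merger, degemination)

giridib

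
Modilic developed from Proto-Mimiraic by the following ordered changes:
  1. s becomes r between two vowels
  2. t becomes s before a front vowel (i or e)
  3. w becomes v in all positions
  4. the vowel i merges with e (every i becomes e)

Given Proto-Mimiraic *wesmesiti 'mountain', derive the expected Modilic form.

vesmerese

Modilic: start from *wesmesiti.
  rule 1 (rhotacism): wesmesiti → wesmeriti
  rule 2 (palatalisation): wesmeriti → wesmerisi
  rule 3 (unconditioned shift): wesmerisi → vesmerisi
  rule 4 (vowel merger): vesmerisi → vesmerese
  ⇒ Modilic vesmerese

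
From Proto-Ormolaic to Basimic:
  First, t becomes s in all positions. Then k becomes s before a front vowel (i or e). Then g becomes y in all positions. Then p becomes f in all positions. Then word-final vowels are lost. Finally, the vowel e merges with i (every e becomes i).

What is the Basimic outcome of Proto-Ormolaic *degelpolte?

diyilfols

Basimic: start from *degelpolte.
  rule 1 (unconditioned shift): degelpolte → degelpolse
  rule 2: no change — degelpolse
  rule 3 (unconditioned shift): degelpolse → deyelpolse
  rule 4 (unconditioned shift): deyelpolse → deyelfolse
  rule 5 (apocope): deyelfolse → deyelfols
  rule 6 (vowel merger): deyelfols → diyilfols
  ⇒ Basimic diyilfols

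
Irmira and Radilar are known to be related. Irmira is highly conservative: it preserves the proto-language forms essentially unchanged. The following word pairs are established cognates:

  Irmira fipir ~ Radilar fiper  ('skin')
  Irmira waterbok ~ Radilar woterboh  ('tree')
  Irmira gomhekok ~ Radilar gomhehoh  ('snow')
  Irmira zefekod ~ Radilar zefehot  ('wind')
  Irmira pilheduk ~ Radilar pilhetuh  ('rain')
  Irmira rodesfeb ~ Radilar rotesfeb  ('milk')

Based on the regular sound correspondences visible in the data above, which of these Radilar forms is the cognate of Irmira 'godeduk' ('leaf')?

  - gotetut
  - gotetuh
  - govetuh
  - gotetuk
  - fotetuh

rodesfeb ~ rotesfeb — Irmira d corresponds to Radilar t between vowels (before a front vowel).
pilheduk ~ pilhetuh — Irmira d corresponds to Radilar t between vowels (before a back vowel).
waterbok ~ woterboh, gomhekok ~ gomhehoh — Irmira k corresponds to Radilar h word-finally.
Applying these to Irmira 'godeduk':
  godeduk → goteduk   (d→t between vowels (before a front vowel))
  goteduk → gotetuk   (d→t between vowels (before a back vowel))
  gotetuk → gotetuh   (k→h word-finally)
So the Radilar cognate is 'gotetuh'.

gotetuh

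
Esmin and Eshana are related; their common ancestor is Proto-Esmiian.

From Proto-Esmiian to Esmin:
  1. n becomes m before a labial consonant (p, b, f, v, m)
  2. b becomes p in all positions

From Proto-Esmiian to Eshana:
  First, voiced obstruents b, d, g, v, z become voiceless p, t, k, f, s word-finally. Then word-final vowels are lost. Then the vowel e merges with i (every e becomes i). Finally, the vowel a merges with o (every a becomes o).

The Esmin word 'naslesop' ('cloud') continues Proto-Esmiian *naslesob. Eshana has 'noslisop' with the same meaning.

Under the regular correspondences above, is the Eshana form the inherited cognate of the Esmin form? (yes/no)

yes

Derive the expected Eshana reflex of *naslesob:
Eshana: *naslesob > naslesop > naslisop > noslisop  (by final devoicing, vowel merger, vowel merger)
Eshana 'noslisop' matches the regular reflex exactly, so the pair is cognate.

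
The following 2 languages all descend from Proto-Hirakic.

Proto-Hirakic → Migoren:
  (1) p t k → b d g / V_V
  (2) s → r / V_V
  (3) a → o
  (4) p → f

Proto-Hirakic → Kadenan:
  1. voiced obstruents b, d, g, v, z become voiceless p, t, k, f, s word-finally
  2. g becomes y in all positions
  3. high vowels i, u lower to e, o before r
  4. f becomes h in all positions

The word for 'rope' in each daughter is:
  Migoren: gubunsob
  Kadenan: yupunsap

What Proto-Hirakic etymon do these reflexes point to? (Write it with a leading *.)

*gupunsab

Position 1: Migoren has g, Kadenan has y. Taking the neighbouring segments as reconstructed: Migoren g can only go back to *g; Kadenan y could go back to *g or *y — the one source consistent with every daughter is *g.
Position 7: Migoren has o, Kadenan has a. Kadenan preserves a here (none of its changes turn any other segment into a), so the proto-segment is *a.
Position 8: Migoren has b, Kadenan has p. Taking the neighbouring segments as reconstructed: Migoren b can only go back to *b; Kadenan p could go back to *p or *b — the one source consistent with every daughter is *b.
Verify the candidate proto-form against each daughter:
Migoren: start from *gupunsab.
  rule 1 (intervocalic voicing): gupunsab → gubunsab
  rule 2: no change — gubunsab
  rule 3 (vowel merger): gubunsab → gubunsob
  rule 4: no change — gubunsob
  ⇒ Migoren gubunsob
Kadenan: start from *gupunsab.
  rule 1 (final devoicing): gupunsab → gupunsap
  rule 2 (unconditioned shift): gupunsap → yupunsap
  rule 3: no change — yupunsap
  rule 4: no change — yupunsap
  ⇒ Kadenan yupunsap
Only *gupunsab yields all of Migoren gubunsob, Kadenan yupunsap.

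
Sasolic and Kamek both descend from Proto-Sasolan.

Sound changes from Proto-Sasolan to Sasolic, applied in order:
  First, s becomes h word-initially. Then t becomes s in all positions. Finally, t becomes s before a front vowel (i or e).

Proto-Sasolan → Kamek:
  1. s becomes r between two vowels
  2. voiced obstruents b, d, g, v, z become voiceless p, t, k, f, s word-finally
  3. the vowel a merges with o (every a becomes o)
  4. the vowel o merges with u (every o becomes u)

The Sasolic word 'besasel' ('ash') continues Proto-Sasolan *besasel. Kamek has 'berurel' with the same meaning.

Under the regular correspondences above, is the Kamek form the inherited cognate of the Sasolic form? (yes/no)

yes

Derive the expected Kamek reflex of *besasel:
Kamek: *besasel
  besasel → berarel   [rhotacism]
  berarel (rule 2 does not apply)
  berarel → berorel   [vowel merger]
  berorel → berurel   [vowel merger]
  giving Kamek berurel.
Kamek 'berurel' matches the regular reflex exactly, so the pair is cognate.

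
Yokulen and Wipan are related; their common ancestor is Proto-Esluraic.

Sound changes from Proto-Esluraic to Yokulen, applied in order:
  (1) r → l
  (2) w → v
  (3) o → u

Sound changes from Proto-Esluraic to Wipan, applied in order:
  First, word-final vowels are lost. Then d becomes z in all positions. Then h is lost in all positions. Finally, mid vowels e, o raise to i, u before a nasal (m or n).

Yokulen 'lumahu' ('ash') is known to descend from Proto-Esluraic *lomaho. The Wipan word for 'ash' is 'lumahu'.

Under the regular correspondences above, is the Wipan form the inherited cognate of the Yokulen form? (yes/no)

no

Derive the expected Wipan reflex of *lomaho:
Wipan: start from *lomaho.
  rule 1 (apocope): lomaho → lomah
  rule 2: no change — lomah
  rule 3 (h-loss): lomah → loma
  rule 4 (pre-nasal raising): loma → luma
  ⇒ Wipan luma
The regular Wipan reflex would be 'luma', but the attested form is 'lumahu'. The correspondence is irregular, so they are not cognates (the Wipan form has a different source).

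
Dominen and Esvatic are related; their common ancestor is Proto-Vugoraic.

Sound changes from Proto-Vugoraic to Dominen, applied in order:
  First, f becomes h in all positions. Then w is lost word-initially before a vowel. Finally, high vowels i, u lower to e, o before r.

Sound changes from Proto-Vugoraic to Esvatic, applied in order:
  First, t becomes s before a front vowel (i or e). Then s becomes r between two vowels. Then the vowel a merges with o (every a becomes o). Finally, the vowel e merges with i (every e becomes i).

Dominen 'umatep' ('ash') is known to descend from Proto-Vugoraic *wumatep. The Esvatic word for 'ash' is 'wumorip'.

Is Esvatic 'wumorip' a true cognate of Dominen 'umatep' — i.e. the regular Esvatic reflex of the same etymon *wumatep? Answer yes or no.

yes

Derive the expected Esvatic reflex of *wumatep:
Esvatic: *wumatep > wumasep > wumarep > wumorep > wumorip  (by palatalisation, rhotacism, vowel merger, vowel merger)
Esvatic 'wumorip' matches the regular reflex exactly, so the pair is cognate.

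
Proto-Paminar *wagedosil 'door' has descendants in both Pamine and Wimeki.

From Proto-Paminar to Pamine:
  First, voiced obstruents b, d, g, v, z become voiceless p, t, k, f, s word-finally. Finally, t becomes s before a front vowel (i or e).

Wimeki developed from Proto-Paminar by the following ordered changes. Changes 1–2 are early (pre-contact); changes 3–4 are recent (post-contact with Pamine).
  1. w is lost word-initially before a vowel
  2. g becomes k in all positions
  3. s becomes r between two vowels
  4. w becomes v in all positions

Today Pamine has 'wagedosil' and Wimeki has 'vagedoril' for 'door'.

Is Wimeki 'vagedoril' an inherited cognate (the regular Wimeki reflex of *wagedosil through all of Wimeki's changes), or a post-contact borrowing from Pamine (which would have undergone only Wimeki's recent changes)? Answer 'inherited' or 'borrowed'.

borrowed

If inherited, *wagedosil would pass through all of Wimeki's changes:
Wimeki: *wagedosil > agedosil > akedosil > akedoril  (by glide loss, unconditioned shift, rhotacism)
If borrowed from Pamine 'wagedosil' after the early changes, it would undergo only the recent ones:
  rule 3 (rhotacism): wagedosil → wagedoril
  rule 4 (unconditioned shift): wagedoril → vagedoril
  ⇒ as a loan: vagedoril
Wimeki 'vagedoril' matches the loan outcome 'vagedoril', not the inherited 'akedoril' — it skipped the early Wimeki changes, so it was borrowed from Pamine.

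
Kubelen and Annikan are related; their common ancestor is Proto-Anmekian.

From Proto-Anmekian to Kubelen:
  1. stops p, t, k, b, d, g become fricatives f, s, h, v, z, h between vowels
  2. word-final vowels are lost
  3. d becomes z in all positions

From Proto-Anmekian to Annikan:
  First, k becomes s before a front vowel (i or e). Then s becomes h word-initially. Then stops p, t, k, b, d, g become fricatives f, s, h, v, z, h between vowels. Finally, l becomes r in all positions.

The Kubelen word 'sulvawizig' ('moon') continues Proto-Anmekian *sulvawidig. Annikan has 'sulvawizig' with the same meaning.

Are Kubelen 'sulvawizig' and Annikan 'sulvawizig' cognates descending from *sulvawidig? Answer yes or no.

Derive the expected Annikan reflex of *sulvawidig:
Annikan: start from *sulvawidig.
  rule 1: no change — sulvawidig
  rule 2 (debuccalisation): sulvawidig → hulvawidig
  rule 3 (intervocalic lenition): hulvawidig → hulvawizig
  rule 4 (unconditioned shift): hulvawizig → hurvawizig
  ⇒ Annikan hurvawizig
The regular Annikan reflex would be 'hurvawizig', but the attested form is 'sulvawizig'. The correspondence is irregular, so they are not cognates (the Annikan form has a different source).

no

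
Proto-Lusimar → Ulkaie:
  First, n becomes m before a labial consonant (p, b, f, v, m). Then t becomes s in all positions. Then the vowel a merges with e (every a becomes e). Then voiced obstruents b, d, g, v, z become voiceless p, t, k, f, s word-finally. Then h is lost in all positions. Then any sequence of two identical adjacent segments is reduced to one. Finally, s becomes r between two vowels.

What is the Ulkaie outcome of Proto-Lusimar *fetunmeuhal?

ferumeuel

Ulkaie: *fetunmeuhal
  fetunmeuhal → fetummeuhal   [nasal place assimilation]
  fetummeuhal → fesummeuhal   [unconditioned shift]
  fesummeuhal → fesummeuhel   [vowel merger]
  fesummeuhel (rule 4 does not apply)
  fesummeuhel → fesummeuel   [h-loss]
  fesummeuel → fesumeuel   [degemination]
  fesumeuel → ferumeuel   [rhotacism]
  giving Ulkaie ferumeuel.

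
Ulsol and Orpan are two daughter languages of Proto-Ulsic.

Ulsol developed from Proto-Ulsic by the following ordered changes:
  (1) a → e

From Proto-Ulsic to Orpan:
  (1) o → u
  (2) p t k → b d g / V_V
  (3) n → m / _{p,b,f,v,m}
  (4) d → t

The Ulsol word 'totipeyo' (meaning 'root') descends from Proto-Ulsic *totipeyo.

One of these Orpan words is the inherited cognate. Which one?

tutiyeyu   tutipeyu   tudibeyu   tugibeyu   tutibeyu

tutibeyu

Orpan: start from *totipeyo.
  rule 1 (vowel merger): totipeyo → tutipeyu
  rule 2 (intervocalic voicing): tutipeyu → tudibeyu
  rule 3: no change — tudibeyu
  rule 4 (unconditioned shift): tudibeyu → tutibeyu
  ⇒ Orpan tutibeyu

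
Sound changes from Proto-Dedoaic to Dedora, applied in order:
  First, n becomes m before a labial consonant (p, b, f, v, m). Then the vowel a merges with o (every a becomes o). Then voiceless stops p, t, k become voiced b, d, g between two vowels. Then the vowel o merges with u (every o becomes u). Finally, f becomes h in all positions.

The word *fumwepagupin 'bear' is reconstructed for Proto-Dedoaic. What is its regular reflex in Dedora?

humwebugubin

Dedora: start from *fumwepagupin.
  rule 1: no change — fumwepagupin
  rule 2 (vowel merger): fumwepagupin → fumwepogupin
  rule 3 (intervocalic voicing): fumwepogupin → fumwebogubin
  rule 4 (vowel merger): fumwebogubin → fumwebugubin
  rule 5 (unconditioned shift): fumwebugubin → humwebugubin
  ⇒ Dedora humwebugubin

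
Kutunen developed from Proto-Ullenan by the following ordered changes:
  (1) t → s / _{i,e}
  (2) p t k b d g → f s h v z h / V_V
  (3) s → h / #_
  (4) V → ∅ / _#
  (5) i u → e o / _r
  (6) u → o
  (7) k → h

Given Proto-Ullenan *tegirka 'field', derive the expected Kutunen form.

heherh

Kutunen: start from *tegirka.
  rule 1 (palatalisation): tegirka → segirka
  rule 2 (intervocalic lenition): segirka → sehirka
  rule 3 (debuccalisation): sehirka → hehirka
  rule 4 (apocope): hehirka → hehirk
  rule 5 (pre-rhotic lowering): hehirk → heherk
  rule 6: no change — heherk
  rule 7 (unconditioned shift): heherk → heherh
  ⇒ Kutunen heherh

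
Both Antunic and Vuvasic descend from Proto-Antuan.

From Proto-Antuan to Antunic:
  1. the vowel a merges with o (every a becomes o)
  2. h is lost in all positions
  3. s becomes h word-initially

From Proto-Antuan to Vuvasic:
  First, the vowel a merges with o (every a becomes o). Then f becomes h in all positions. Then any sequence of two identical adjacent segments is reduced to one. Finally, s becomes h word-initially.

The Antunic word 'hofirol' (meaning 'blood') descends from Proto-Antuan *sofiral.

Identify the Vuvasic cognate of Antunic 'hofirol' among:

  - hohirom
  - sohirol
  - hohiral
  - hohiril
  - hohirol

hohirol

Vuvasic: start from *sofiral.
  rule 1 (vowel merger): sofiral → sofirol
  rule 2 (unconditioned shift): sofirol → sohirol
  rule 3: no change — sohirol
  rule 4 (debuccalisation): sohirol → hohirol
  ⇒ Vuvasic hohirol
Only 'hohirol' matches the regular Vuvasic development of *sofiral.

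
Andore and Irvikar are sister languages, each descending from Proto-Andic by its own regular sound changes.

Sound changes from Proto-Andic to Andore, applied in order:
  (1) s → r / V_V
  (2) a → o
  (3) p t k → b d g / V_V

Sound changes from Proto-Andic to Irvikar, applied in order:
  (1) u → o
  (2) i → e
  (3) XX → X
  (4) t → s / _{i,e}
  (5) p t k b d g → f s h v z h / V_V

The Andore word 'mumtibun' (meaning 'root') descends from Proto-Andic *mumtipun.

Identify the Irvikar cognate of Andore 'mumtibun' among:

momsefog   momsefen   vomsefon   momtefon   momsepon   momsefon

Irvikar: *mumtipun > momtipon > momtepon > momsepon > momsefon  (by vowel merger, vowel merger, palatalisation, intervocalic lenition)
Only 'momsefon' matches the regular Irvikar development of *mumtipun.

momsefon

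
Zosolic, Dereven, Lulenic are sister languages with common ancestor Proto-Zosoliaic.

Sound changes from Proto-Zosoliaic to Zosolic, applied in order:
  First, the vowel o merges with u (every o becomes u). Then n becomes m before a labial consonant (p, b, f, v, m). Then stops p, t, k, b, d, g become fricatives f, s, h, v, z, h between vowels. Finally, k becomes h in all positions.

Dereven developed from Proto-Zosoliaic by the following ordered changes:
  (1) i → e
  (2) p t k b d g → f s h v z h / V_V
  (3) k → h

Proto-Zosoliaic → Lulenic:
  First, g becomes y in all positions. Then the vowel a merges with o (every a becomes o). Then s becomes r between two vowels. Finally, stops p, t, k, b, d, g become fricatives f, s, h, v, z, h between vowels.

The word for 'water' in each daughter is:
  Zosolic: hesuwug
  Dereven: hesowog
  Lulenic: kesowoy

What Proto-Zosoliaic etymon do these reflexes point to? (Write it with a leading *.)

*ketowog

Position 3: Zosolic has s, Dereven has s, Lulenic has s. Taking the neighbouring segments as reconstructed: Zosolic s could go back to *t or *s; Dereven s could go back to *t or *s; Lulenic s can only go back to *t — the one source consistent with every daughter is *t.
Position 1: Zosolic has h, Dereven has h, Lulenic has k. Lulenic preserves k here (none of its changes turn any other segment into k), so the proto-segment is *k.
Position 4: Zosolic has u, Dereven has o, Lulenic has o. Dereven preserves o here (none of its changes turn any other segment into o), so the proto-segment is *o.
Continuing position by position gives *ketowog; check it forward:
Zosolic: *ketowog
  ketowog → ketuwug   [vowel merger]
  ketuwug (rule 2 does not apply)
  ketuwug → kesuwug   [intervocalic lenition]
  kesuwug → hesuwug   [unconditioned shift]
  giving Zosolic hesuwug.
Dereven: *ketowog
  ketowog (rule 1 does not apply)
  ketowog → kesowog   [intervocalic lenition]
  kesowog → hesowog   [unconditioned shift]
  giving Dereven hesowog.
Lulenic: *ketowog > ketowoy > kesowoy  (by unconditioned shift, intervocalic lenition)
Only *ketowog yields all of Zosolic hesuwug, Dereven hesowog, Lulenic kesowoy.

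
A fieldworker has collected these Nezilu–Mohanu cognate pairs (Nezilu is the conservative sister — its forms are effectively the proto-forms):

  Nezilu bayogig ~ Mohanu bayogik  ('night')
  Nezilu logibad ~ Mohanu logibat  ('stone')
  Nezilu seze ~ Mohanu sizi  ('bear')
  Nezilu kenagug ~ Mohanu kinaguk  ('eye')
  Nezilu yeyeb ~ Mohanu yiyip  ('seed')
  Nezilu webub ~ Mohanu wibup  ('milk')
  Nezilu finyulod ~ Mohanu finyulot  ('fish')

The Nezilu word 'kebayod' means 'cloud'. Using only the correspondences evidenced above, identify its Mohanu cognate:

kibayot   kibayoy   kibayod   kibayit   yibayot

kibayot

yeyeb ~ yiyip, webub ~ wibup — Nezilu e corresponds to Mohanu i after a consonant, before a labial obstruent.
logibad ~ logibat, finyulod ~ finyulot — Nezilu d corresponds to Mohanu t word-finally.
Applying these to Nezilu 'kebayod':
  kebayod → kibayod   (e→i after a consonant, before a labial obstruent)
  kibayod → kibayot   (d→t word-finally)
So the Mohanu cognate is 'kibayot'.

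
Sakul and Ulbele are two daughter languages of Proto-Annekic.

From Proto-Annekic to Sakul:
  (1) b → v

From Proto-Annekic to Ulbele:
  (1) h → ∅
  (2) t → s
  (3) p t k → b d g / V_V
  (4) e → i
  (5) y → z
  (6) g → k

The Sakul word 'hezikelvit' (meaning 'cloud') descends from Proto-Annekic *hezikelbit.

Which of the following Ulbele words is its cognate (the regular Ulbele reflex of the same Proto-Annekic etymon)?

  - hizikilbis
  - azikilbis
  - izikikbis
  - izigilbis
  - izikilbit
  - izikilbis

izikilbis

Ulbele: *hezikelbit
  hezikelbit → ezikelbit   [h-loss]
  ezikelbit → ezikelbis   [unconditioned shift]
  ezikelbis → ezigelbis   [intervocalic voicing]
  ezigelbis → izigilbis   [vowel merger]
  izigilbis (rule 5 does not apply)
  izigilbis → izikilbis   [unconditioned shift]
  giving Ulbele izikilbis.
Only 'izikilbis' matches the regular Ulbele development of *hezikelbit.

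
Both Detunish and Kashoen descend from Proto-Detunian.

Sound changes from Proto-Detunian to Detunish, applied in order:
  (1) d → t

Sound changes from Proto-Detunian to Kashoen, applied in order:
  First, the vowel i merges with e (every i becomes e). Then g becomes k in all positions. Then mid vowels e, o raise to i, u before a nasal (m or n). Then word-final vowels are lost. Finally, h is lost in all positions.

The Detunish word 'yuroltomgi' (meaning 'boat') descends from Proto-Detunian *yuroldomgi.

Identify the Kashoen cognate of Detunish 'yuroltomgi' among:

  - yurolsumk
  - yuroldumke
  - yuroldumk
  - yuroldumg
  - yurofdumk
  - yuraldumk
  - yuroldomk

yuroldumk

Kashoen: *yuroldomgi > yuroldomge > yuroldomke > yuroldumke > yuroldumk  (by vowel merger, unconditioned shift, pre-nasal raising, apocope)
The other candidates each miss or misapply at least one Kashoen change.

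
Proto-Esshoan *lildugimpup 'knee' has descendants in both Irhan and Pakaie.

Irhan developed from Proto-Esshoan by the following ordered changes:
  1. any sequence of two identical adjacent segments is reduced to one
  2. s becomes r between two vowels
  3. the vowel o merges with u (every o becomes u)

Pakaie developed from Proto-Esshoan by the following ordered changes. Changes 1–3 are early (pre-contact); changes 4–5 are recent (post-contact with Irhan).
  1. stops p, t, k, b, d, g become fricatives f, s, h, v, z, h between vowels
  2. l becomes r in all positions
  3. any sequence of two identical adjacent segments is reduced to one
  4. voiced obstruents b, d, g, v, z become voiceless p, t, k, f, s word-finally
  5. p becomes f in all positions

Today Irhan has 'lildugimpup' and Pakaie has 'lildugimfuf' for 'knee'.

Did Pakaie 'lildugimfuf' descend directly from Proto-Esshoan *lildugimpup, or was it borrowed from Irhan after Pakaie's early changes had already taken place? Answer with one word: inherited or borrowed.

If inherited, *lildugimpup would pass through all of Pakaie's changes:
Pakaie: *lildugimpup > lilduhimpup > rirduhimpup > rirduhimfuf  (by intervocalic lenition, unconditioned shift, unconditioned shift)
If borrowed from Irhan 'lildugimpup' after the early changes, it would undergo only the recent ones:
  rule 4 (final devoicing): no change (lildugimpup)
  rule 5 (unconditioned shift): lildugimpup → lildugimfuf
  ⇒ as a loan: lildugimfuf
Pakaie 'lildugimfuf' matches the loan outcome 'lildugimfuf', not the inherited 'rirduhimfuf' — it skipped the early Pakaie changes, so it was borrowed from Irhan.

borrowed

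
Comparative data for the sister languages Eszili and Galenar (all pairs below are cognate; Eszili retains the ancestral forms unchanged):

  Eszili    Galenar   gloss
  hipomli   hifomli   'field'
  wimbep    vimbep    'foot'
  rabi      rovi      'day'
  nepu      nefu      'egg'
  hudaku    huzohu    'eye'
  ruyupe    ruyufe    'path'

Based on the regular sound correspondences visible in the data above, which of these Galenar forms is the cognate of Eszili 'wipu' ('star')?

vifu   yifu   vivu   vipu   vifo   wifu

wimbep ~ vimbep — Eszili w corresponds to Galenar v word-initially before a front vowel.
nepu ~ nefu — Eszili p corresponds to Galenar f between vowels (before a back vowel).
Applying these to Eszili 'wipu':
  wipu → vipu   (w→v word-initially before a front vowel)
  vipu → vifu   (p→f between vowels (before a back vowel))
So the Galenar cognate is 'vifu'.

vifu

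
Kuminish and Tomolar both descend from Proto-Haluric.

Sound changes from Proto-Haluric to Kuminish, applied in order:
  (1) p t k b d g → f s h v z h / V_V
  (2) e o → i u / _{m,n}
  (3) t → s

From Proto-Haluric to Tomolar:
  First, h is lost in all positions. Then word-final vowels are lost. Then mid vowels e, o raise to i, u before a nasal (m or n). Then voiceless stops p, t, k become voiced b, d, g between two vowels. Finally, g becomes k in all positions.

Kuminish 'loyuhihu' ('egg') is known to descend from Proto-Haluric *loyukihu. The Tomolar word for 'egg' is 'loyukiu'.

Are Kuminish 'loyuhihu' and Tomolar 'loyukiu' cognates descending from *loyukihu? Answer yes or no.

no

Derive the expected Tomolar reflex of *loyukihu:
Tomolar: *loyukihu
  loyukihu → loyukiu   [h-loss]
  loyukiu → loyuki   [apocope]
  loyuki (rule 3 does not apply)
  loyuki → loyugi   [intervocalic voicing]
  loyugi → loyuki   [unconditioned shift]
  giving Tomolar loyuki.
The regular Tomolar reflex would be 'loyuki', but the attested form is 'loyukiu'. The correspondence is irregular, so they are not cognates (the Tomolar form has a different source).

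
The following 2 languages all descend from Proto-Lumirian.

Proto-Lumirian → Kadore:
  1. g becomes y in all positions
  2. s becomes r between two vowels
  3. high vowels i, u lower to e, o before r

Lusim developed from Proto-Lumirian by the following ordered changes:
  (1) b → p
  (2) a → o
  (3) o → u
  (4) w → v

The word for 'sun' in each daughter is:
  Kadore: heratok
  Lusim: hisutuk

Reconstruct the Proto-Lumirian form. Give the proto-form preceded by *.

*hisatok

Position 6: Kadore has o, Lusim has u. Taking the neighbouring segments as reconstructed: Kadore o can only go back to *o; Lusim u could go back to *a or *o or *u — the one source consistent with every daughter is *o.
Position 4: Kadore has a, Lusim has u. Kadore preserves a here (none of its changes turn any other segment into a), so the proto-segment is *a.
Position 3: Kadore has r, Lusim has s. Lusim preserves s here (none of its changes turn any other segment into s), so the proto-segment is *s.
Verify the candidate proto-form against each daughter:
Kadore: *hisatok
  hisatok (rule 1 does not apply)
  hisatok → hiratok   [rhotacism]
  hiratok → heratok   [pre-rhotic lowering]
  giving Kadore heratok.
Lusim: *hisatok
  hisatok (rule 1 does not apply)
  hisatok → hisotok   [vowel merger]
  hisotok → hisutuk   [vowel merger]
  hisutuk (rule 4 does not apply)
  giving Lusim hisutuk.
Only *hisatok yields all of Kadore heratok, Lusim hisutuk.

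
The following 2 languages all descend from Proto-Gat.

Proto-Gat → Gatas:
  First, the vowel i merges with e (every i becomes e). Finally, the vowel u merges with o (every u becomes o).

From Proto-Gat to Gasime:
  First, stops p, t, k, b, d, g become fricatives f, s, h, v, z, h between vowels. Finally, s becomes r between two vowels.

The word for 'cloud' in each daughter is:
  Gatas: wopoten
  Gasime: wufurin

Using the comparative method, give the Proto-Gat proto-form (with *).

*wuputin

Position 4: Gatas has o, Gasime has u. Gasime preserves u here (none of its changes turn any other segment into u), so the proto-segment is *u.
Position 6: Gatas has e, Gasime has i. Gasime preserves i here (none of its changes turn any other segment into i), so the proto-segment is *i.
Position 2: Gatas has o, Gasime has u. Gasime preserves u here (none of its changes turn any other segment into u), so the proto-segment is *u.
Verify the candidate proto-form against each daughter:
Gatas: *wuputin > wuputen > wopoten  (by vowel merger, vowel merger)
Gasime: *wuputin
  wuputin → wufusin   [intervocalic lenition]
  wufusin → wufurin   [rhotacism]
  giving Gasime wufurin.
*wuputin is the unique common source.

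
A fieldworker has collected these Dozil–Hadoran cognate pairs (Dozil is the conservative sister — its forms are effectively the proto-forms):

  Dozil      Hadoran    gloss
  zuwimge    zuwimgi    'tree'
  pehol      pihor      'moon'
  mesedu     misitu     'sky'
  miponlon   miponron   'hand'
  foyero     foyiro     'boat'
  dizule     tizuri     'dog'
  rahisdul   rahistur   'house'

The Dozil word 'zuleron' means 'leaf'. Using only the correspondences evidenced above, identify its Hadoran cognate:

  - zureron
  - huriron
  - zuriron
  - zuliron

dizule ~ tizuri — Dozil l corresponds to Hadoran r between vowels (before a front vowel).
foyero ~ foyiro — Dozil e corresponds to Hadoran i after a consonant, before r.
Applying these to Dozil 'zuleron':
  zuleron → zureron   (l→r between vowels (before a front vowel))
  zureron → zuriron   (e→i after a consonant, before r)
So the Hadoran cognate is 'zuriron'.

zuriron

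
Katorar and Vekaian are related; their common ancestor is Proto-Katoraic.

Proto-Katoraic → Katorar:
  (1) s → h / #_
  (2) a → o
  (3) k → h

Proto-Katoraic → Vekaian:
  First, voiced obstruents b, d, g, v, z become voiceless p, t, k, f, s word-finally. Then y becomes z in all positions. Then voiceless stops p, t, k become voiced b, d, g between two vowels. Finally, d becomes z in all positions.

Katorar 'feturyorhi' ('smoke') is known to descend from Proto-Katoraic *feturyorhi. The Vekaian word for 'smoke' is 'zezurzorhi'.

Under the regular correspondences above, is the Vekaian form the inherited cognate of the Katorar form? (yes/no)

Derive the expected Vekaian reflex of *feturyorhi:
Vekaian: *feturyorhi
  feturyorhi (rule 1 does not apply)
  feturyorhi → feturzorhi   [unconditioned shift]
  feturzorhi → fedurzorhi   [intervocalic voicing]
  fedurzorhi → fezurzorhi   [unconditioned shift]
  giving Vekaian fezurzorhi.
The regular Vekaian reflex would be 'fezurzorhi', but the attested form is 'zezurzorhi'. The correspondence is irregular, so they are not cognates (the Vekaian form has a different source).

no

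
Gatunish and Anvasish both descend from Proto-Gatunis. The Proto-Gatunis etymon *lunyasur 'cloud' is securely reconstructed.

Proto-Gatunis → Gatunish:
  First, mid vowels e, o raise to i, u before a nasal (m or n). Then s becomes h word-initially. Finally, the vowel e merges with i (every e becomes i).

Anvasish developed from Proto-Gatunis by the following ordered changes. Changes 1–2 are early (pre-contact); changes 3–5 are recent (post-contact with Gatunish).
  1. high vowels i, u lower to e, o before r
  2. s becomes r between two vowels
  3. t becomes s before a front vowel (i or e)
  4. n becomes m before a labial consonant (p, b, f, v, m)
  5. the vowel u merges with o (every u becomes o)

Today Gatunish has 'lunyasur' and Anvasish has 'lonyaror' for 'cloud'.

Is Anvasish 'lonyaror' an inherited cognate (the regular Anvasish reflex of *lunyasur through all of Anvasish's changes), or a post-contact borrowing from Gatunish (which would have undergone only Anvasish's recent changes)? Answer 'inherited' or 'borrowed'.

If inherited, *lunyasur would pass through all of Anvasish's changes:
Anvasish: start from *lunyasur.
  rule 1 (pre-rhotic lowering): lunyasur → lunyasor
  rule 2 (rhotacism): lunyasor → lunyaror
  rule 3: no change — lunyaror
  rule 4: no change — lunyaror
  rule 5 (vowel merger): lunyaror → lonyaror
  ⇒ Anvasish lonyaror
If borrowed from Gatunish 'lunyasur' after the early changes, it would undergo only the recent ones:
  rule 3 (palatalisation): no change (lunyasur)
  rule 4 (nasal place assimilation): no change (lunyasur)
  rule 5 (vowel merger): lunyasur → lonyasor
  ⇒ as a loan: lonyasor
Anvasish 'lonyaror' matches the inherited outcome exactly, so it is an inherited cognate, not a loan.

inherited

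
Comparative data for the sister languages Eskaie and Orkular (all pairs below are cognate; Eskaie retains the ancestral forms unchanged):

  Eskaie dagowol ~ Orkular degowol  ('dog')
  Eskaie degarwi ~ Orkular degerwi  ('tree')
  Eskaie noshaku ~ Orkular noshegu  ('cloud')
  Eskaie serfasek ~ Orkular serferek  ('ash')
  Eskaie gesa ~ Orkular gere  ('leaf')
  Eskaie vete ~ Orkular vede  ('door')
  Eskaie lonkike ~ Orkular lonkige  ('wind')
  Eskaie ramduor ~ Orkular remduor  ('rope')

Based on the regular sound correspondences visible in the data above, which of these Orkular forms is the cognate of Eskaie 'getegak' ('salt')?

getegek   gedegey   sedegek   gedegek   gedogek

gedegek

vete ~ vede — Eskaie t corresponds to Orkular d between vowels (before a front vowel).
dagowol ~ degowol, noshaku ~ noshegu — Eskaie a corresponds to Orkular e after a consonant, before a consonant other than r, m, n, p, b, f, v.
Applying these to Eskaie 'getegak':
  getegak → gedegak   (t→d between vowels (before a front vowel))
  gedegak → gedegek   (a→e after a consonant, before a consonant other than r, m, n, p, b, f, v)
So the Orkular cognate is 'gedegek'.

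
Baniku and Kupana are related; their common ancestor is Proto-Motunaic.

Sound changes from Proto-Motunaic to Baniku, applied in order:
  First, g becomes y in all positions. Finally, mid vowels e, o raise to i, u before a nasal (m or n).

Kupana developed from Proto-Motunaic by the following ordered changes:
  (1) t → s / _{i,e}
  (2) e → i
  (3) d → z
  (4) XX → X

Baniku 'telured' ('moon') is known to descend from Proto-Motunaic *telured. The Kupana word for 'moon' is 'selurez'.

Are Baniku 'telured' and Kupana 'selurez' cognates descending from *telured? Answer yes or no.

Derive the expected Kupana reflex of *telured:
Kupana: *telured
  telured → selured   [palatalisation]
  selured → silurid   [vowel merger]
  silurid → siluriz   [unconditioned shift]
  siluriz (rule 4 does not apply)
  giving Kupana siluriz.
The regular Kupana reflex would be 'siluriz', but the attested form is 'selurez'. The correspondence is irregular, so they are not cognates (the Kupana form has a different source).

no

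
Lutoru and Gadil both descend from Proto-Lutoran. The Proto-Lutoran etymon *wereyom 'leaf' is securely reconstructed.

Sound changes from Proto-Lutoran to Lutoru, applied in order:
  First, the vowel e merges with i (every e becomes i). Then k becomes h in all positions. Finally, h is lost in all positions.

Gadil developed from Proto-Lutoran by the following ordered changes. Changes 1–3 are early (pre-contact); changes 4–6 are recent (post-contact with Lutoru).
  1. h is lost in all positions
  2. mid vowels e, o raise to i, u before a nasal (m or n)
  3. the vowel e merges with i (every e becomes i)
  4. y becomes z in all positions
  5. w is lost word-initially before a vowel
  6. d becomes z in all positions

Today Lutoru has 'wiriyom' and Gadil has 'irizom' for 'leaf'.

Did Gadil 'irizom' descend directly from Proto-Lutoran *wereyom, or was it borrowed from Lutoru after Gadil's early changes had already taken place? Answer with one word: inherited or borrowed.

If inherited, *wereyom would pass through all of Gadil's changes:
Gadil: *wereyom > wereyum > wiriyum > wirizum > irizum  (by pre-nasal raising, vowel merger, unconditioned shift, glide loss)
If borrowed from Lutoru 'wiriyom' after the early changes, it would undergo only the recent ones:
  rule 4 (unconditioned shift): wiriyom → wirizom
  rule 5 (glide loss): wirizom → irizom
  rule 6 (unconditioned shift): no change (irizom)
  ⇒ as a loan: irizom
Gadil 'irizom' matches the loan outcome 'irizom', not the inherited 'irizum' — it skipped the early Gadil changes, so it was borrowed from Lutoru.

borrowed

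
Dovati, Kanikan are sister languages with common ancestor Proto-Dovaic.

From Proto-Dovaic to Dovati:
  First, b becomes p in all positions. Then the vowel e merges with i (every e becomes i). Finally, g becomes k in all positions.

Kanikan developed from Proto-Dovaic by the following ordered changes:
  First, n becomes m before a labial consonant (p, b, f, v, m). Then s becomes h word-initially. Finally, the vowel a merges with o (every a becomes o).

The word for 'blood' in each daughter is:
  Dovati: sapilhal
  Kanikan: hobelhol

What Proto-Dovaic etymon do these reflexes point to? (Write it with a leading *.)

Position 3: Dovati has p, Kanikan has b. Kanikan preserves b here (none of its changes turn any other segment into b), so the proto-segment is *b.
Position 7: Dovati has a, Kanikan has o. Dovati preserves a here (none of its changes turn any other segment into a), so the proto-segment is *a.
Position 4: Dovati has i, Kanikan has e. Kanikan preserves e here (none of its changes turn any other segment into e), so the proto-segment is *e.
Verify the candidate proto-form against each daughter:
Dovati: *sabelhal > sapelhal > sapilhal  (by unconditioned shift, vowel merger)
Kanikan: start from *sabelhal.
  rule 1: no change — sabelhal
  rule 2 (debuccalisation): sabelhal → habelhal
  rule 3 (vowel merger): habelhal → hobelhol
  ⇒ Kanikan hobelhol
Only *sabelhal yields all of Dovati sapilhal, Kanikan hobelhol.

*sabelhal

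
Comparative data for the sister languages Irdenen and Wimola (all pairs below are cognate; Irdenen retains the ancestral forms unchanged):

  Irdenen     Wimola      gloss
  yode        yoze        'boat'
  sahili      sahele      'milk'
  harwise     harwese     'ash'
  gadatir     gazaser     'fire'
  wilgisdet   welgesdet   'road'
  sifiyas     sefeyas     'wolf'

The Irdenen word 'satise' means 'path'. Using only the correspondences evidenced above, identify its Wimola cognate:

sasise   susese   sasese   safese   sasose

sasese

gadatir ~ gazaser — Irdenen t corresponds to Wimola s between vowels (before a front vowel).
sahili ~ sahele, harwise ~ harwese — Irdenen i corresponds to Wimola e after a consonant, before a consonant other than r, m, n, p, b, f, v.
Applying these to Irdenen 'satise':
  satise → sasise   (t→s between vowels (before a front vowel))
  sasise → sasese   (i→e after a consonant, before a consonant other than r, m, n, p, b, f, v)
So the Wimola cognate is 'sasese'.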